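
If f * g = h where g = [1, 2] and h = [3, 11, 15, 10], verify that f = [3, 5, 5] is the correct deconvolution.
Forward-compute [3, 5, 5] * [1, 2]: h[0] = 3×1 = 3; h[1] = 3×2 + 5×1 = 11; h[2] = 5×2 + 5×1 = 15; h[3] = 5×2 = 10 → [3, 11, 15, 10]. Matches given h = [3, 11, 15, 10], so verified.

Verified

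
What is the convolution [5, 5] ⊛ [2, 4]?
y[0] = 5×2 = 10; y[1] = 5×4 + 5×2 = 30; y[2] = 5×4 = 20

[10, 30, 20]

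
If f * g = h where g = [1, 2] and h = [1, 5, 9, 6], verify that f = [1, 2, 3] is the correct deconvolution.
Forward-compute [1, 2, 3] * [1, 2]: h[0] = 1×1 = 1; h[1] = 1×2 + 2×1 = 4; h[2] = 2×2 + 3×1 = 7; h[3] = 3×2 = 6 → [1, 4, 7, 6]. Does not match given h = [1, 5, 9, 6].

Not verified. [1, 2, 3] * [1, 2] = [1, 4, 7, 6], which differs from [1, 5, 9, 6] at index 1.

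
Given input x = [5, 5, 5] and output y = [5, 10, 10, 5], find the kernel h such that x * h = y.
Output length 4 = len(x) + len(h) - 1 ⇒ len(h) = 2. Solve h forward using h[k] = (y[k] - Σ_{i≥1} x[i]·h[k-i]) / x[0]: h[0] = y[0] / x[0] = 5 / 5 = 1; h[1] = (y[1] - 5×1) / x[0] = (10 - 5×1) / 5 = 1. So h = [1, 1]. Forward-check [5, 5, 5] * [1, 1]: y[0] = 5×1 = 5; y[1] = 5×1 + 5×1 = 10; y[2] = 5×1 + 5×1 = 10; y[3] = 5×1 = 5 → [5, 10, 10, 5] ✓

[1, 1]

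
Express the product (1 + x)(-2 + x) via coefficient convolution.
Ascending coefficients: a = [1, 1], b = [-2, 1]. c[0] = 1×-2 = -2; c[1] = 1×1 + 1×-2 = -1; c[2] = 1×1 = 1. Result coefficients: [-2, -1, 1] → -2 - x + x^2

-2 - x + x^2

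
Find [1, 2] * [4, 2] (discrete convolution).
y[0] = 1×4 = 4; y[1] = 1×2 + 2×4 = 10; y[2] = 2×2 = 4

[4, 10, 4]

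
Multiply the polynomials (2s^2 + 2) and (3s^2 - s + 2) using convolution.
Ascending coefficients: a = [2, 0, 2], b = [2, -1, 3]. c[0] = 2×2 = 4; c[1] = 2×-1 + 0×2 = -2; c[2] = 2×3 + 0×-1 + 2×2 = 10; c[3] = 0×3 + 2×-1 = -2; c[4] = 2×3 = 6. Result coefficients: [4, -2, 10, -2, 6] → 6s^4 - 2s^3 + 10s^2 - 2s + 4

6s^4 - 2s^3 + 10s^2 - 2s + 4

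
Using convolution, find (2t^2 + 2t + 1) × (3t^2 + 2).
Ascending coefficients: a = [1, 2, 2], b = [2, 0, 3]. c[0] = 1×2 = 2; c[1] = 1×0 + 2×2 = 4; c[2] = 1×3 + 2×0 + 2×2 = 7; c[3] = 2×3 + 2×0 = 6; c[4] = 2×3 = 6. Result coefficients: [2, 4, 7, 6, 6] → 6t^4 + 6t^3 + 7t^2 + 4t + 2

6t^4 + 6t^3 + 7t^2 + 4t + 2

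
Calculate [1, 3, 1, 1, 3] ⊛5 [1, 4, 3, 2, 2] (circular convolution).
Use y[k] = Σ_j a[j]·b[(k-j) mod 5]. y[0] = 1×1 + 3×2 + 1×2 + 1×3 + 3×4 = 24; y[1] = 1×4 + 3×1 + 1×2 + 1×2 + 3×3 = 20; y[2] = 1×3 + 3×4 + 1×1 + 1×2 + 3×2 = 24; y[3] = 1×2 + 3×3 + 1×4 + 1×1 + 3×2 = 22; y[4] = 1×2 + 3×2 + 1×3 + 1×4 + 3×1 = 18. Result: [24, 20, 24, 22, 18]

[24, 20, 24, 22, 18]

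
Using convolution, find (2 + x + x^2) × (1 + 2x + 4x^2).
Ascending coefficients: a = [2, 1, 1], b = [1, 2, 4]. c[0] = 2×1 = 2; c[1] = 2×2 + 1×1 = 5; c[2] = 2×4 + 1×2 + 1×1 = 11; c[3] = 1×4 + 1×2 = 6; c[4] = 1×4 = 4. Result coefficients: [2, 5, 11, 6, 4] → 2 + 5x + 11x^2 + 6x^3 + 4x^4

2 + 5x + 11x^2 + 6x^3 + 4x^4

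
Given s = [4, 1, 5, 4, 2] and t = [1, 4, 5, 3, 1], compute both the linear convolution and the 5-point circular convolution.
Linear: y_lin[0] = 4×1 = 4; y_lin[1] = 4×4 + 1×1 = 17; y_lin[2] = 4×5 + 1×4 + 5×1 = 29; y_lin[3] = 4×3 + 1×5 + 5×4 + 4×1 = 41; y_lin[4] = 4×1 + 1×3 + 5×5 + 4×4 + 2×1 = 50; y_lin[5] = 1×1 + 5×3 + 4×5 + 2×4 = 44; y_lin[6] = 5×1 + 4×3 + 2×5 = 27; y_lin[7] = 4×1 + 2×3 = 10; y_lin[8] = 2×1 = 2 → [4, 17, 29, 41, 50, 44, 27, 10, 2]. Circular (length 5): y[0] = 4×1 + 1×1 + 5×3 + 4×5 + 2×4 = 48; y[1] = 4×4 + 1×1 + 5×1 + 4×3 + 2×5 = 44; y[2] = 4×5 + 1×4 + 5×1 + 4×1 + 2×3 = 39; y[3] = 4×3 + 1×5 + 5×4 + 4×1 + 2×1 = 43; y[4] = 4×1 + 1×3 + 5×5 + 4×4 + 2×1 = 50 → [48, 44, 39, 43, 50]

Linear: [4, 17, 29, 41, 50, 44, 27, 10, 2], Circular: [48, 44, 39, 43, 50]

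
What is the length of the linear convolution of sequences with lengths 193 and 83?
Linear/full convolution length: m + n - 1 = 193 + 83 - 1 = 275

275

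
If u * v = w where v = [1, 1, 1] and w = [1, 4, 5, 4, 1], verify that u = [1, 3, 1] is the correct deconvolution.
Forward-compute [1, 3, 1] * [1, 1, 1]: w[0] = 1×1 = 1; w[1] = 1×1 + 3×1 = 4; w[2] = 1×1 + 3×1 + 1×1 = 5; w[3] = 3×1 + 1×1 = 4; w[4] = 1×1 = 1 → [1, 4, 5, 4, 1]. Matches given w = [1, 4, 5, 4, 1], so verified.

Verified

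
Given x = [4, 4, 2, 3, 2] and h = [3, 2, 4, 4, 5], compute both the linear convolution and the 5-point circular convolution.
Linear: y_lin[0] = 4×3 = 12; y_lin[1] = 4×2 + 4×3 = 20; y_lin[2] = 4×4 + 4×2 + 2×3 = 30; y_lin[3] = 4×4 + 4×4 + 2×2 + 3×3 = 45; y_lin[4] = 4×5 + 4×4 + 2×4 + 3×2 + 2×3 = 56; y_lin[5] = 4×5 + 2×4 + 3×4 + 2×2 = 44; y_lin[6] = 2×5 + 3×4 + 2×4 = 30; y_lin[7] = 3×5 + 2×4 = 23; y_lin[8] = 2×5 = 10 → [12, 20, 30, 45, 56, 44, 30, 23, 10]. Circular (length 5): y[0] = 4×3 + 4×5 + 2×4 + 3×4 + 2×2 = 56; y[1] = 4×2 + 4×3 + 2×5 + 3×4 + 2×4 = 50; y[2] = 4×4 + 4×2 + 2×3 + 3×5 + 2×4 = 53; y[3] = 4×4 + 4×4 + 2×2 + 3×3 + 2×5 = 55; y[4] = 4×5 + 4×4 + 2×4 + 3×2 + 2×3 = 56 → [56, 50, 53, 55, 56]

Linear: [12, 20, 30, 45, 56, 44, 30, 23, 10], Circular: [56, 50, 53, 55, 56]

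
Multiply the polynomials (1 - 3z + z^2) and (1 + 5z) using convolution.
Ascending coefficients: a = [1, -3, 1], b = [1, 5]. c[0] = 1×1 = 1; c[1] = 1×5 + -3×1 = 2; c[2] = -3×5 + 1×1 = -14; c[3] = 1×5 = 5. Result coefficients: [1, 2, -14, 5] → 1 + 2z - 14z^2 + 5z^3

1 + 2z - 14z^2 + 5z^3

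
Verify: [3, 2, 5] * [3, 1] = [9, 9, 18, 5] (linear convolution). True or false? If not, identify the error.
Recompute linear convolution of [3, 2, 5] and [3, 1]: y[0] = 3×3 = 9; y[1] = 3×1 + 2×3 = 9; y[2] = 2×1 + 5×3 = 17; y[3] = 5×1 = 5 → [9, 9, 17, 5]. Compare to given [9, 9, 18, 5]: they differ at index 2: given 18, correct 17, so answer: No

No. Error at index 2: given 18, correct 17.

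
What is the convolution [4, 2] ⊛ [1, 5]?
y[0] = 4×1 = 4; y[1] = 4×5 + 2×1 = 22; y[2] = 2×5 = 10

[4, 22, 10]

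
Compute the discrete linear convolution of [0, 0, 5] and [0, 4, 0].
y[0] = 0×0 = 0; y[1] = 0×4 + 0×0 = 0; y[2] = 0×0 + 0×4 + 5×0 = 0; y[3] = 0×0 + 5×4 = 20; y[4] = 5×0 = 0

[0, 0, 0, 20, 0]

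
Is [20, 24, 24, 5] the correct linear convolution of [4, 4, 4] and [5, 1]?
Recompute linear convolution of [4, 4, 4] and [5, 1]: y[0] = 4×5 = 20; y[1] = 4×1 + 4×5 = 24; y[2] = 4×1 + 4×5 = 24; y[3] = 4×1 = 4 → [20, 24, 24, 4]. Compare to given [20, 24, 24, 5]: they differ at index 3: given 5, correct 4, so answer: No

No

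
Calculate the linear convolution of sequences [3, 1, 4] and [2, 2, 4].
y[0] = 3×2 = 6; y[1] = 3×2 + 1×2 = 8; y[2] = 3×4 + 1×2 + 4×2 = 22; y[3] = 1×4 + 4×2 = 12; y[4] = 4×4 = 16

[6, 8, 22, 12, 16]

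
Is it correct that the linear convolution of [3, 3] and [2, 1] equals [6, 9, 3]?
Recompute linear convolution of [3, 3] and [2, 1]: y[0] = 3×2 = 6; y[1] = 3×1 + 3×2 = 9; y[2] = 3×1 = 3 → [6, 9, 3]. Given [6, 9, 3] matches, so answer: Yes

Yes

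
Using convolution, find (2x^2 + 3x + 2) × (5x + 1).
Ascending coefficients: a = [2, 3, 2], b = [1, 5]. c[0] = 2×1 = 2; c[1] = 2×5 + 3×1 = 13; c[2] = 3×5 + 2×1 = 17; c[3] = 2×5 = 10. Result coefficients: [2, 13, 17, 10] → 10x^3 + 17x^2 + 13x + 2

10x^3 + 17x^2 + 13x + 2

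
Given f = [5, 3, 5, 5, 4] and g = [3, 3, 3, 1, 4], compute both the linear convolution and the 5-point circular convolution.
Linear: y_lin[0] = 5×3 = 15; y_lin[1] = 5×3 + 3×3 = 24; y_lin[2] = 5×3 + 3×3 + 5×3 = 39; y_lin[3] = 5×1 + 3×3 + 5×3 + 5×3 = 44; y_lin[4] = 5×4 + 3×1 + 5×3 + 5×3 + 4×3 = 65; y_lin[5] = 3×4 + 5×1 + 5×3 + 4×3 = 44; y_lin[6] = 5×4 + 5×1 + 4×3 = 37; y_lin[7] = 5×4 + 4×1 = 24; y_lin[8] = 4×4 = 16 → [15, 24, 39, 44, 65, 44, 37, 24, 16]. Circular (length 5): y[0] = 5×3 + 3×4 + 5×1 + 5×3 + 4×3 = 59; y[1] = 5×3 + 3×3 + 5×4 + 5×1 + 4×3 = 61; y[2] = 5×3 + 3×3 + 5×3 + 5×4 + 4×1 = 63; y[3] = 5×1 + 3×3 + 5×3 + 5×3 + 4×4 = 60; y[4] = 5×4 + 3×1 + 5×3 + 5×3 + 4×3 = 65 → [59, 61, 63, 60, 65]

Linear: [15, 24, 39, 44, 65, 44, 37, 24, 16], Circular: [59, 61, 63, 60, 65]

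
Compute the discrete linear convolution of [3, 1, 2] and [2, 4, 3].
y[0] = 3×2 = 6; y[1] = 3×4 + 1×2 = 14; y[2] = 3×3 + 1×4 + 2×2 = 17; y[3] = 1×3 + 2×4 = 11; y[4] = 2×3 = 6

[6, 14, 17, 11, 6]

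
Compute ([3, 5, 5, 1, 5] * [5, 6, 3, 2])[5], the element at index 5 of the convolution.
Use y[k] = Σ_i a[i]·b[k-i] at k=5. y[5] = 5×2 + 1×3 + 5×6 = 43

43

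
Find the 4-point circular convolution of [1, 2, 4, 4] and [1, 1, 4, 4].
Use y[k] = Σ_j s[j]·t[(k-j) mod 4]. y[0] = 1×1 + 2×4 + 4×4 + 4×1 = 29; y[1] = 1×1 + 2×1 + 4×4 + 4×4 = 35; y[2] = 1×4 + 2×1 + 4×1 + 4×4 = 26; y[3] = 1×4 + 2×4 + 4×1 + 4×1 = 20. Result: [29, 35, 26, 20]

[29, 35, 26, 20]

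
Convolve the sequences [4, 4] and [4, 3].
y[0] = 4×4 = 16; y[1] = 4×3 + 4×4 = 28; y[2] = 4×3 = 12

[16, 28, 12]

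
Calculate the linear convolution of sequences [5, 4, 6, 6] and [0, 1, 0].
y[0] = 5×0 = 0; y[1] = 5×1 + 4×0 = 5; y[2] = 5×0 + 4×1 + 6×0 = 4; y[3] = 4×0 + 6×1 + 6×0 = 6; y[4] = 6×0 + 6×1 = 6; y[5] = 6×0 = 0

[0, 5, 4, 6, 6, 0]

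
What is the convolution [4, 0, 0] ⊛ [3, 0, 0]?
y[0] = 4×3 = 12; y[1] = 4×0 + 0×3 = 0; y[2] = 4×0 + 0×0 + 0×3 = 0; y[3] = 0×0 + 0×0 = 0; y[4] = 0×0 = 0

[12, 0, 0, 0, 0]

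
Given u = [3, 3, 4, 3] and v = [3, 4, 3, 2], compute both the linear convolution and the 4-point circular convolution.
Linear: y_lin[0] = 3×3 = 9; y_lin[1] = 3×4 + 3×3 = 21; y_lin[2] = 3×3 + 3×4 + 4×3 = 33; y_lin[3] = 3×2 + 3×3 + 4×4 + 3×3 = 40; y_lin[4] = 3×2 + 4×3 + 3×4 = 30; y_lin[5] = 4×2 + 3×3 = 17; y_lin[6] = 3×2 = 6 → [9, 21, 33, 40, 30, 17, 6]. Circular (length 4): y[0] = 3×3 + 3×2 + 4×3 + 3×4 = 39; y[1] = 3×4 + 3×3 + 4×2 + 3×3 = 38; y[2] = 3×3 + 3×4 + 4×3 + 3×2 = 39; y[3] = 3×2 + 3×3 + 4×4 + 3×3 = 40 → [39, 38, 39, 40]

Linear: [9, 21, 33, 40, 30, 17, 6], Circular: [39, 38, 39, 40]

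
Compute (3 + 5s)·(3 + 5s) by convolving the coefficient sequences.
Ascending coefficients: a = [3, 5], b = [3, 5]. c[0] = 3×3 = 9; c[1] = 3×5 + 5×3 = 30; c[2] = 5×5 = 25. Result coefficients: [9, 30, 25] → 9 + 30s + 25s^2

9 + 30s + 25s^2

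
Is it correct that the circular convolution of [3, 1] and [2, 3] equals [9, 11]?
Recompute circular convolution of [3, 1] and [2, 3]: y[0] = 3×2 + 1×3 = 9; y[1] = 3×3 + 1×2 = 11 → [9, 11]. Given [9, 11] matches, so answer: Yes

Yes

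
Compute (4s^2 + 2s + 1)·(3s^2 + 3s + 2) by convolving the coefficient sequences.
Ascending coefficients: a = [1, 2, 4], b = [2, 3, 3]. c[0] = 1×2 = 2; c[1] = 1×3 + 2×2 = 7; c[2] = 1×3 + 2×3 + 4×2 = 17; c[3] = 2×3 + 4×3 = 18; c[4] = 4×3 = 12. Result coefficients: [2, 7, 17, 18, 12] → 12s^4 + 18s^3 + 17s^2 + 7s + 2

12s^4 + 18s^3 + 17s^2 + 7s + 2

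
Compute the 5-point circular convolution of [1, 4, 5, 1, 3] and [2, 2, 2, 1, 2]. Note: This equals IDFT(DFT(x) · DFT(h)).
Either evaluate y[k] = Σ_j x[j]·h[(k-j) mod 5] directly, or use IDFT(DFT(x) · DFT(h)). y[0] = 1×2 + 4×2 + 5×1 + 1×2 + 3×2 = 23; y[1] = 1×2 + 4×2 + 5×2 + 1×1 + 3×2 = 27; y[2] = 1×2 + 4×2 + 5×2 + 1×2 + 3×1 = 25; y[3] = 1×1 + 4×2 + 5×2 + 1×2 + 3×2 = 27; y[4] = 1×2 + 4×1 + 5×2 + 1×2 + 3×2 = 24. Result: [23, 27, 25, 27, 24]

[23, 27, 25, 27, 24]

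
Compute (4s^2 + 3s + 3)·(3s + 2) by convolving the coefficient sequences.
Ascending coefficients: a = [3, 3, 4], b = [2, 3]. c[0] = 3×2 = 6; c[1] = 3×3 + 3×2 = 15; c[2] = 3×3 + 4×2 = 17; c[3] = 4×3 = 12. Result coefficients: [6, 15, 17, 12] → 12s^3 + 17s^2 + 15s + 6

12s^3 + 17s^2 + 15s + 6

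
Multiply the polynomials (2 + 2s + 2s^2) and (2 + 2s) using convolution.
Ascending coefficients: a = [2, 2, 2], b = [2, 2]. c[0] = 2×2 = 4; c[1] = 2×2 + 2×2 = 8; c[2] = 2×2 + 2×2 = 8; c[3] = 2×2 = 4. Result coefficients: [4, 8, 8, 4] → 4 + 8s + 8s^2 + 4s^3

4 + 8s + 8s^2 + 4s^3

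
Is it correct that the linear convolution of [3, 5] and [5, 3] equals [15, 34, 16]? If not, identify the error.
Recompute linear convolution of [3, 5] and [5, 3]: y[0] = 3×5 = 15; y[1] = 3×3 + 5×5 = 34; y[2] = 5×3 = 15 → [15, 34, 15]. Compare to given [15, 34, 16]: they differ at index 2: given 16, correct 15, so answer: No

No. Error at index 2: given 16, correct 15.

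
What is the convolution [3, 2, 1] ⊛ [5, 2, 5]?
y[0] = 3×5 = 15; y[1] = 3×2 + 2×5 = 16; y[2] = 3×5 + 2×2 + 1×5 = 24; y[3] = 2×5 + 1×2 = 12; y[4] = 1×5 = 5

[15, 16, 24, 12, 5]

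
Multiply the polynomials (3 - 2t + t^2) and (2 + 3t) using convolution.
Ascending coefficients: a = [3, -2, 1], b = [2, 3]. c[0] = 3×2 = 6; c[1] = 3×3 + -2×2 = 5; c[2] = -2×3 + 1×2 = -4; c[3] = 1×3 = 3. Result coefficients: [6, 5, -4, 3] → 6 + 5t - 4t^2 + 3t^3

6 + 5t - 4t^2 + 3t^3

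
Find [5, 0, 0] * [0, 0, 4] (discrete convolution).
y[0] = 5×0 = 0; y[1] = 5×0 + 0×0 = 0; y[2] = 5×4 + 0×0 + 0×0 = 20; y[3] = 0×4 + 0×0 = 0; y[4] = 0×4 = 0

[0, 0, 20, 0, 0]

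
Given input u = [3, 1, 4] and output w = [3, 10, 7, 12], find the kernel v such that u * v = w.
Output length 4 = len(u) + len(v) - 1 ⇒ len(v) = 2. Solve v forward using v[k] = (w[k] - Σ_{i≥1} u[i]·v[k-i]) / u[0]: v[0] = w[0] / u[0] = 3 / 3 = 1; v[1] = (w[1] - 1×1) / u[0] = (10 - 1×1) / 3 = 3. So v = [1, 3]. Forward-check [3, 1, 4] * [1, 3]: w[0] = 3×1 = 3; w[1] = 3×3 + 1×1 = 10; w[2] = 1×3 + 4×1 = 7; w[3] = 4×3 = 12 → [3, 10, 7, 12] ✓

[1, 3]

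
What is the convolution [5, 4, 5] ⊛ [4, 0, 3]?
y[0] = 5×4 = 20; y[1] = 5×0 + 4×4 = 16; y[2] = 5×3 + 4×0 + 5×4 = 35; y[3] = 4×3 + 5×0 = 12; y[4] = 5×3 = 15

[20, 16, 35, 12, 15]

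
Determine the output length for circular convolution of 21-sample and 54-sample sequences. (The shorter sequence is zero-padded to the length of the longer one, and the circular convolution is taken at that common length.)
Circular convolution (zero-padding the shorter input) has length max(m, n) = max(21, 54) = 54

54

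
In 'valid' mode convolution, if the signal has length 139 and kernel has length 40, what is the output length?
'Valid' mode counts only positions where the kernel fully overlaps the signal: m - n + 1 = 139 - 40 + 1 = 100

100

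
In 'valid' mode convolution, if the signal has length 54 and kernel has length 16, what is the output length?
'Valid' mode counts only positions where the kernel fully overlaps the signal: m - n + 1 = 54 - 16 + 1 = 39

39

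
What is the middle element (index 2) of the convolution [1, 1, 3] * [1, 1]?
Use y[k] = Σ_i a[i]·b[k-i] at k=2. y[2] = 1×1 + 3×1 = 4

4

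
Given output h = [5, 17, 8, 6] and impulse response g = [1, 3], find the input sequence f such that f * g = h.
Deconvolve h=[5, 17, 8, 6] by g=[1, 3]. Since g[0]=1, solve forward: f[0] = h[0] / 1 = 5; f[1] = (h[1] - 5×3) / 1 = 2; f[2] = (h[2] - 2×3) / 1 = 2. So f = [5, 2, 2]. Check by forward convolution: h[0] = 5×1 = 5; h[1] = 5×3 + 2×1 = 17; h[2] = 2×3 + 2×1 = 8; h[3] = 2×3 = 6

[5, 2, 2]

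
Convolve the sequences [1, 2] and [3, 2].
y[0] = 1×3 = 3; y[1] = 1×2 + 2×3 = 8; y[2] = 2×2 = 4

[3, 8, 4]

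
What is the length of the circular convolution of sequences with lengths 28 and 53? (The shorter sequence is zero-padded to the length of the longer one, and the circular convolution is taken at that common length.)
Circular convolution (zero-padding the shorter input) has length max(m, n) = max(28, 53) = 53

53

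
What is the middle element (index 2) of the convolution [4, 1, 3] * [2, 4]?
Use y[k] = Σ_i a[i]·b[k-i] at k=2. y[2] = 1×4 + 3×2 = 10

10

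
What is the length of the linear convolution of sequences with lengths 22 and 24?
Linear/full convolution length: m + n - 1 = 22 + 24 - 1 = 45

45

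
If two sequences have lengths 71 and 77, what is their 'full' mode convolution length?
Linear/full convolution length: m + n - 1 = 71 + 77 - 1 = 147

147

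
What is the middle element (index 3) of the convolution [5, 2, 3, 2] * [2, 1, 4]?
Use y[k] = Σ_i a[i]·b[k-i] at k=3. y[3] = 2×4 + 3×1 + 2×2 = 15

15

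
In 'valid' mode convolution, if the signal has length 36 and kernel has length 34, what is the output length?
'Valid' mode counts only positions where the kernel fully overlaps the signal: m - n + 1 = 36 - 34 + 1 = 3

3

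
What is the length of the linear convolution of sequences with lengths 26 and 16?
Linear/full convolution length: m + n - 1 = 26 + 16 - 1 = 41

41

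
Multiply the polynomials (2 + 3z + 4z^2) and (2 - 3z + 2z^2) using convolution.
Ascending coefficients: a = [2, 3, 4], b = [2, -3, 2]. c[0] = 2×2 = 4; c[1] = 2×-3 + 3×2 = 0; c[2] = 2×2 + 3×-3 + 4×2 = 3; c[3] = 3×2 + 4×-3 = -6; c[4] = 4×2 = 8. Result coefficients: [4, 0, 3, -6, 8] → 4 + 3z^2 - 6z^3 + 8z^4

4 + 3z^2 - 6z^3 + 8z^4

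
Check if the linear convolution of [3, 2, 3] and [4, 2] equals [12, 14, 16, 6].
Recompute linear convolution of [3, 2, 3] and [4, 2]: y[0] = 3×4 = 12; y[1] = 3×2 + 2×4 = 14; y[2] = 2×2 + 3×4 = 16; y[3] = 3×2 = 6 → [12, 14, 16, 6]. Given [12, 14, 16, 6] matches, so answer: Yes

Yes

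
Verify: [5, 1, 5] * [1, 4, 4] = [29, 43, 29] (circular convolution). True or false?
Recompute circular convolution of [5, 1, 5] and [1, 4, 4]: y[0] = 5×1 + 1×4 + 5×4 = 29; y[1] = 5×4 + 1×1 + 5×4 = 41; y[2] = 5×4 + 1×4 + 5×1 = 29 → [29, 41, 29]. Compare to given [29, 43, 29]: they differ at index 1: given 43, correct 41, so answer: No

No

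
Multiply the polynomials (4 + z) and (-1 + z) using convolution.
Ascending coefficients: a = [4, 1], b = [-1, 1]. c[0] = 4×-1 = -4; c[1] = 4×1 + 1×-1 = 3; c[2] = 1×1 = 1. Result coefficients: [-4, 3, 1] → -4 + 3z + z^2

-4 + 3z + z^2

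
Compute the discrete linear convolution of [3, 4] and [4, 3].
y[0] = 3×4 = 12; y[1] = 3×3 + 4×4 = 25; y[2] = 4×3 = 12

[12, 25, 12]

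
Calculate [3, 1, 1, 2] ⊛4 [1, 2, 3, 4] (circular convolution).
Use y[k] = Σ_j a[j]·b[(k-j) mod 4]. y[0] = 3×1 + 1×4 + 1×3 + 2×2 = 14; y[1] = 3×2 + 1×1 + 1×4 + 2×3 = 17; y[2] = 3×3 + 1×2 + 1×1 + 2×4 = 20; y[3] = 3×4 + 1×3 + 1×2 + 2×1 = 19. Result: [14, 17, 20, 19]

[14, 17, 20, 19]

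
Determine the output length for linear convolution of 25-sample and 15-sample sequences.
Linear/full convolution length: m + n - 1 = 25 + 15 - 1 = 39

39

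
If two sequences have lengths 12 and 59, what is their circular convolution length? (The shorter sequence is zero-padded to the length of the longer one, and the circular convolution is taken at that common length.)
Circular convolution (zero-padding the shorter input) has length max(m, n) = max(12, 59) = 59

59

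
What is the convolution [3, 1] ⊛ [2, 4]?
y[0] = 3×2 = 6; y[1] = 3×4 + 1×2 = 14; y[2] = 1×4 = 4

[6, 14, 4]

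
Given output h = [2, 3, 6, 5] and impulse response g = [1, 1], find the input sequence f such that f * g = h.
Deconvolve h=[2, 3, 6, 5] by g=[1, 1]. Since g[0]=1, solve forward: f[0] = h[0] / 1 = 2; f[1] = (h[1] - 2×1) / 1 = 1; f[2] = (h[2] - 1×1) / 1 = 5. So f = [2, 1, 5]. Check by forward convolution: h[0] = 2×1 = 2; h[1] = 2×1 + 1×1 = 3; h[2] = 1×1 + 5×1 = 6; h[3] = 5×1 = 5

[2, 1, 5]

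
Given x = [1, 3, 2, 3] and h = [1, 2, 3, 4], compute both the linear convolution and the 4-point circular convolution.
Linear: y_lin[0] = 1×1 = 1; y_lin[1] = 1×2 + 3×1 = 5; y_lin[2] = 1×3 + 3×2 + 2×1 = 11; y_lin[3] = 1×4 + 3×3 + 2×2 + 3×1 = 20; y_lin[4] = 3×4 + 2×3 + 3×2 = 24; y_lin[5] = 2×4 + 3×3 = 17; y_lin[6] = 3×4 = 12 → [1, 5, 11, 20, 24, 17, 12]. Circular (length 4): y[0] = 1×1 + 3×4 + 2×3 + 3×2 = 25; y[1] = 1×2 + 3×1 + 2×4 + 3×3 = 22; y[2] = 1×3 + 3×2 + 2×1 + 3×4 = 23; y[3] = 1×4 + 3×3 + 2×2 + 3×1 = 20 → [25, 22, 23, 20]

Linear: [1, 5, 11, 20, 24, 17, 12], Circular: [25, 22, 23, 20]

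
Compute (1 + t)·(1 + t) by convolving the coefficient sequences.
Ascending coefficients: a = [1, 1], b = [1, 1]. c[0] = 1×1 = 1; c[1] = 1×1 + 1×1 = 2; c[2] = 1×1 = 1. Result coefficients: [1, 2, 1] → 1 + 2t + t^2

1 + 2t + t^2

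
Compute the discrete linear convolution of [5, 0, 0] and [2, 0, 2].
y[0] = 5×2 = 10; y[1] = 5×0 + 0×2 = 0; y[2] = 5×2 + 0×0 + 0×2 = 10; y[3] = 0×2 + 0×0 = 0; y[4] = 0×2 = 0

[10, 0, 10, 0, 0]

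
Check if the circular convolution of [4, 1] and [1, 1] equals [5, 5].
Recompute circular convolution of [4, 1] and [1, 1]: y[0] = 4×1 + 1×1 = 5; y[1] = 4×1 + 1×1 = 5 → [5, 5]. Given [5, 5] matches, so answer: Yes

Yes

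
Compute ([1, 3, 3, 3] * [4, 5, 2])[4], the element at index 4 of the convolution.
Use y[k] = Σ_i a[i]·b[k-i] at k=4. y[4] = 3×2 + 3×5 = 21

21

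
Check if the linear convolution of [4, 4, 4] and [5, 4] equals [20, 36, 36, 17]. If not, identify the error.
Recompute linear convolution of [4, 4, 4] and [5, 4]: y[0] = 4×5 = 20; y[1] = 4×4 + 4×5 = 36; y[2] = 4×4 + 4×5 = 36; y[3] = 4×4 = 16 → [20, 36, 36, 16]. Compare to given [20, 36, 36, 17]: they differ at index 3: given 17, correct 16, so answer: No

No. Error at index 3: given 17, correct 16.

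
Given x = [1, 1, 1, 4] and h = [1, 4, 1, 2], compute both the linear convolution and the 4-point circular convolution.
Linear: y_lin[0] = 1×1 = 1; y_lin[1] = 1×4 + 1×1 = 5; y_lin[2] = 1×1 + 1×4 + 1×1 = 6; y_lin[3] = 1×2 + 1×1 + 1×4 + 4×1 = 11; y_lin[4] = 1×2 + 1×1 + 4×4 = 19; y_lin[5] = 1×2 + 4×1 = 6; y_lin[6] = 4×2 = 8 → [1, 5, 6, 11, 19, 6, 8]. Circular (length 4): y[0] = 1×1 + 1×2 + 1×1 + 4×4 = 20; y[1] = 1×4 + 1×1 + 1×2 + 4×1 = 11; y[2] = 1×1 + 1×4 + 1×1 + 4×2 = 14; y[3] = 1×2 + 1×1 + 1×4 + 4×1 = 11 → [20, 11, 14, 11]

Linear: [1, 5, 6, 11, 19, 6, 8], Circular: [20, 11, 14, 11]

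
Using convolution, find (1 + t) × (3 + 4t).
Ascending coefficients: a = [1, 1], b = [3, 4]. c[0] = 1×3 = 3; c[1] = 1×4 + 1×3 = 7; c[2] = 1×4 = 4. Result coefficients: [3, 7, 4] → 3 + 7t + 4t^2

3 + 7t + 4t^2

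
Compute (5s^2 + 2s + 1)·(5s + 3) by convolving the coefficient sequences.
Ascending coefficients: a = [1, 2, 5], b = [3, 5]. c[0] = 1×3 = 3; c[1] = 1×5 + 2×3 = 11; c[2] = 2×5 + 5×3 = 25; c[3] = 5×5 = 25. Result coefficients: [3, 11, 25, 25] → 25s^3 + 25s^2 + 11s + 3

25s^3 + 25s^2 + 11s + 3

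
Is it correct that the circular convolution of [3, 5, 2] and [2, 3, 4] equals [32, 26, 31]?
Recompute circular convolution of [3, 5, 2] and [2, 3, 4]: y[0] = 3×2 + 5×4 + 2×3 = 32; y[1] = 3×3 + 5×2 + 2×4 = 27; y[2] = 3×4 + 5×3 + 2×2 = 31 → [32, 27, 31]. Compare to given [32, 26, 31]: they differ at index 1: given 26, correct 27, so answer: No

No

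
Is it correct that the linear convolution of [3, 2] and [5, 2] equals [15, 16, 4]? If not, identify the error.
Recompute linear convolution of [3, 2] and [5, 2]: y[0] = 3×5 = 15; y[1] = 3×2 + 2×5 = 16; y[2] = 2×2 = 4 → [15, 16, 4]. Given [15, 16, 4] matches, so answer: Yes

Yes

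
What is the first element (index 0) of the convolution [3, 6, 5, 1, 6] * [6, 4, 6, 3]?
Use y[k] = Σ_i a[i]·b[k-i] at k=0. y[0] = 3×6 = 18

18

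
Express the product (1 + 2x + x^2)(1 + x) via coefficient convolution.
Ascending coefficients: a = [1, 2, 1], b = [1, 1]. c[0] = 1×1 = 1; c[1] = 1×1 + 2×1 = 3; c[2] = 2×1 + 1×1 = 3; c[3] = 1×1 = 1. Result coefficients: [1, 3, 3, 1] → 1 + 3x + 3x^2 + x^3

1 + 3x + 3x^2 + x^3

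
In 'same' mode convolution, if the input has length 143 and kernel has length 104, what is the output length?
'Same' mode returns an output with the same length as the input: 143

143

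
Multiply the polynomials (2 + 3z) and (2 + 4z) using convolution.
Ascending coefficients: a = [2, 3], b = [2, 4]. c[0] = 2×2 = 4; c[1] = 2×4 + 3×2 = 14; c[2] = 3×4 = 12. Result coefficients: [4, 14, 12] → 4 + 14z + 12z^2

4 + 14z + 12z^2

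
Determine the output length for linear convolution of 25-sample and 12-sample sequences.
Linear/full convolution length: m + n - 1 = 25 + 12 - 1 = 36

36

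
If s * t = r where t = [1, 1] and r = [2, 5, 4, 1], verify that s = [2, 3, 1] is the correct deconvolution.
Forward-compute [2, 3, 1] * [1, 1]: r[0] = 2×1 = 2; r[1] = 2×1 + 3×1 = 5; r[2] = 3×1 + 1×1 = 4; r[3] = 1×1 = 1 → [2, 5, 4, 1]. Matches given r = [2, 5, 4, 1], so verified.

Verified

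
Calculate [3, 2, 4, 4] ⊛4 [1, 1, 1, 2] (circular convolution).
Use y[k] = Σ_j f[j]·g[(k-j) mod 4]. y[0] = 3×1 + 2×2 + 4×1 + 4×1 = 15; y[1] = 3×1 + 2×1 + 4×2 + 4×1 = 17; y[2] = 3×1 + 2×1 + 4×1 + 4×2 = 17; y[3] = 3×2 + 2×1 + 4×1 + 4×1 = 16. Result: [15, 17, 17, 16]

[15, 17, 17, 16]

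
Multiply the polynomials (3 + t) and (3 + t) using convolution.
Ascending coefficients: a = [3, 1], b = [3, 1]. c[0] = 3×3 = 9; c[1] = 3×1 + 1×3 = 6; c[2] = 1×1 = 1. Result coefficients: [9, 6, 1] → 9 + 6t + t^2

9 + 6t + t^2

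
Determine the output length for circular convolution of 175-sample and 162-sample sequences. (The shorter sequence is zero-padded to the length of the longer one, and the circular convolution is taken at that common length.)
Circular convolution (zero-padding the shorter input) has length max(m, n) = max(175, 162) = 175

175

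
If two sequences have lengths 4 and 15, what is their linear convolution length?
Linear/full convolution length: m + n - 1 = 4 + 15 - 1 = 18

18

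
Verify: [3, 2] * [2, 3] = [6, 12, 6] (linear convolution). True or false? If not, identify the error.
Recompute linear convolution of [3, 2] and [2, 3]: y[0] = 3×2 = 6; y[1] = 3×3 + 2×2 = 13; y[2] = 2×3 = 6 → [6, 13, 6]. Compare to given [6, 12, 6]: they differ at index 1: given 12, correct 13, so answer: No

No. Error at index 1: given 12, correct 13.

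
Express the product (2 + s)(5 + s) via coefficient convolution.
Ascending coefficients: a = [2, 1], b = [5, 1]. c[0] = 2×5 = 10; c[1] = 2×1 + 1×5 = 7; c[2] = 1×1 = 1. Result coefficients: [10, 7, 1] → 10 + 7s + s^2

10 + 7s + s^2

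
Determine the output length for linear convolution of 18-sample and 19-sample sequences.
Linear/full convolution length: m + n - 1 = 18 + 19 - 1 = 36

36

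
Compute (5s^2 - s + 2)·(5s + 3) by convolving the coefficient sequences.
Ascending coefficients: a = [2, -1, 5], b = [3, 5]. c[0] = 2×3 = 6; c[1] = 2×5 + -1×3 = 7; c[2] = -1×5 + 5×3 = 10; c[3] = 5×5 = 25. Result coefficients: [6, 7, 10, 25] → 25s^3 + 10s^2 + 7s + 6

25s^3 + 10s^2 + 7s + 6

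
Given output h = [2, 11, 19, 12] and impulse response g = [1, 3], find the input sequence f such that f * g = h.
Deconvolve h=[2, 11, 19, 12] by g=[1, 3]. Since g[0]=1, solve forward: f[0] = h[0] / 1 = 2; f[1] = (h[1] - 2×3) / 1 = 5; f[2] = (h[2] - 5×3) / 1 = 4. So f = [2, 5, 4]. Check by forward convolution: h[0] = 2×1 = 2; h[1] = 2×3 + 5×1 = 11; h[2] = 5×3 + 4×1 = 19; h[3] = 4×3 = 12

[2, 5, 4]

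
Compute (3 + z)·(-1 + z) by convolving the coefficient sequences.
Ascending coefficients: a = [3, 1], b = [-1, 1]. c[0] = 3×-1 = -3; c[1] = 3×1 + 1×-1 = 2; c[2] = 1×1 = 1. Result coefficients: [-3, 2, 1] → -3 + 2z + z^2

-3 + 2z + z^2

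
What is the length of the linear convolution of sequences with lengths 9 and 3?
Linear/full convolution length: m + n - 1 = 9 + 3 - 1 = 11

11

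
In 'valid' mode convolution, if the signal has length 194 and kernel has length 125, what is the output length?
'Valid' mode counts only positions where the kernel fully overlaps the signal: m - n + 1 = 194 - 125 + 1 = 70

70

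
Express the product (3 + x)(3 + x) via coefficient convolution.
Ascending coefficients: a = [3, 1], b = [3, 1]. c[0] = 3×3 = 9; c[1] = 3×1 + 1×3 = 6; c[2] = 1×1 = 1. Result coefficients: [9, 6, 1] → 9 + 6x + x^2

9 + 6x + x^2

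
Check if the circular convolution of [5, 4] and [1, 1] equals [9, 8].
Recompute circular convolution of [5, 4] and [1, 1]: y[0] = 5×1 + 4×1 = 9; y[1] = 5×1 + 4×1 = 9 → [9, 9]. Compare to given [9, 8]: they differ at index 1: given 8, correct 9, so answer: No

No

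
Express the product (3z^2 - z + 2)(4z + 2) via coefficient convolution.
Ascending coefficients: a = [2, -1, 3], b = [2, 4]. c[0] = 2×2 = 4; c[1] = 2×4 + -1×2 = 6; c[2] = -1×4 + 3×2 = 2; c[3] = 3×4 = 12. Result coefficients: [4, 6, 2, 12] → 12z^3 + 2z^2 + 6z + 4

12z^3 + 2z^2 + 6z + 4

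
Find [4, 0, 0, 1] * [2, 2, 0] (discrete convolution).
y[0] = 4×2 = 8; y[1] = 4×2 + 0×2 = 8; y[2] = 4×0 + 0×2 + 0×2 = 0; y[3] = 0×0 + 0×2 + 1×2 = 2; y[4] = 0×0 + 1×2 = 2; y[5] = 1×0 = 0

[8, 8, 0, 2, 2, 0]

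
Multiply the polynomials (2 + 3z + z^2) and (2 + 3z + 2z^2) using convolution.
Ascending coefficients: a = [2, 3, 1], b = [2, 3, 2]. c[0] = 2×2 = 4; c[1] = 2×3 + 3×2 = 12; c[2] = 2×2 + 3×3 + 1×2 = 15; c[3] = 3×2 + 1×3 = 9; c[4] = 1×2 = 2. Result coefficients: [4, 12, 15, 9, 2] → 4 + 12z + 15z^2 + 9z^3 + 2z^4

4 + 12z + 15z^2 + 9z^3 + 2z^4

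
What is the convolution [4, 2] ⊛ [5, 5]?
y[0] = 4×5 = 20; y[1] = 4×5 + 2×5 = 30; y[2] = 2×5 = 10

[20, 30, 10]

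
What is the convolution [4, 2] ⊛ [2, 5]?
y[0] = 4×2 = 8; y[1] = 4×5 + 2×2 = 24; y[2] = 2×5 = 10

[8, 24, 10]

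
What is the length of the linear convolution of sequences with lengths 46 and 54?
Linear/full convolution length: m + n - 1 = 46 + 54 - 1 = 99

99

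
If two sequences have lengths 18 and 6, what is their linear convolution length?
Linear/full convolution length: m + n - 1 = 18 + 6 - 1 = 23

23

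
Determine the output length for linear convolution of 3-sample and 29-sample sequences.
Linear/full convolution length: m + n - 1 = 3 + 29 - 1 = 31

31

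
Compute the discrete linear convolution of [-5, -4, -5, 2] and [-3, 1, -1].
y[0] = -5×-3 = 15; y[1] = -5×1 + -4×-3 = 7; y[2] = -5×-1 + -4×1 + -5×-3 = 16; y[3] = -4×-1 + -5×1 + 2×-3 = -7; y[4] = -5×-1 + 2×1 = 7; y[5] = 2×-1 = -2

[15, 7, 16, -7, 7, -2]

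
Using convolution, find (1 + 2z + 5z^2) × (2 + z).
Ascending coefficients: a = [1, 2, 5], b = [2, 1]. c[0] = 1×2 = 2; c[1] = 1×1 + 2×2 = 5; c[2] = 2×1 + 5×2 = 12; c[3] = 5×1 = 5. Result coefficients: [2, 5, 12, 5] → 2 + 5z + 12z^2 + 5z^3

2 + 5z + 12z^2 + 5z^3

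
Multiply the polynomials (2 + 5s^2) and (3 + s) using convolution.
Ascending coefficients: a = [2, 0, 5], b = [3, 1]. c[0] = 2×3 = 6; c[1] = 2×1 + 0×3 = 2; c[2] = 0×1 + 5×3 = 15; c[3] = 5×1 = 5. Result coefficients: [6, 2, 15, 5] → 6 + 2s + 15s^2 + 5s^3

6 + 2s + 15s^2 + 5s^3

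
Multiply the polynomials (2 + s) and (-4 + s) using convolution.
Ascending coefficients: a = [2, 1], b = [-4, 1]. c[0] = 2×-4 = -8; c[1] = 2×1 + 1×-4 = -2; c[2] = 1×1 = 1. Result coefficients: [-8, -2, 1] → -8 - 2s + s^2

-8 - 2s + s^2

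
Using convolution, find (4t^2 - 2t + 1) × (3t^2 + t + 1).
Ascending coefficients: a = [1, -2, 4], b = [1, 1, 3]. c[0] = 1×1 = 1; c[1] = 1×1 + -2×1 = -1; c[2] = 1×3 + -2×1 + 4×1 = 5; c[3] = -2×3 + 4×1 = -2; c[4] = 4×3 = 12. Result coefficients: [1, -1, 5, -2, 12] → 12t^4 - 2t^3 + 5t^2 - t + 1

12t^4 - 2t^3 + 5t^2 - t + 1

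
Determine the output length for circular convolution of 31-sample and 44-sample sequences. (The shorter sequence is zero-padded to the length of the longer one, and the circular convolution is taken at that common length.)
Circular convolution (zero-padding the shorter input) has length max(m, n) = max(31, 44) = 44

44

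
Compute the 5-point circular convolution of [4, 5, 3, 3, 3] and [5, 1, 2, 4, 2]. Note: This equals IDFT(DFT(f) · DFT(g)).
Either evaluate y[k] = Σ_j f[j]·g[(k-j) mod 5] directly, or use IDFT(DFT(f) · DFT(g)). y[0] = 4×5 + 5×2 + 3×4 + 3×2 + 3×1 = 51; y[1] = 4×1 + 5×5 + 3×2 + 3×4 + 3×2 = 53; y[2] = 4×2 + 5×1 + 3×5 + 3×2 + 3×4 = 46; y[3] = 4×4 + 5×2 + 3×1 + 3×5 + 3×2 = 50; y[4] = 4×2 + 5×4 + 3×2 + 3×1 + 3×5 = 52. Result: [51, 53, 46, 50, 52]

[51, 53, 46, 50, 52]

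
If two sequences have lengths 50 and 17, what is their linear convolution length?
Linear/full convolution length: m + n - 1 = 50 + 17 - 1 = 66

66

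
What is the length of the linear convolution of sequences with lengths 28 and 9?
Linear/full convolution length: m + n - 1 = 28 + 9 - 1 = 36

36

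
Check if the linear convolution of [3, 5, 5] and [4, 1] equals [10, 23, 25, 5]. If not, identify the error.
Recompute linear convolution of [3, 5, 5] and [4, 1]: y[0] = 3×4 = 12; y[1] = 3×1 + 5×4 = 23; y[2] = 5×1 + 5×4 = 25; y[3] = 5×1 = 5 → [12, 23, 25, 5]. Compare to given [10, 23, 25, 5]: they differ at index 0: given 10, correct 12, so answer: No

No. Error at index 0: given 10, correct 12.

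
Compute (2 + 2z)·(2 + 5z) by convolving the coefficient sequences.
Ascending coefficients: a = [2, 2], b = [2, 5]. c[0] = 2×2 = 4; c[1] = 2×5 + 2×2 = 14; c[2] = 2×5 = 10. Result coefficients: [4, 14, 10] → 4 + 14z + 10z^2

4 + 14z + 10z^2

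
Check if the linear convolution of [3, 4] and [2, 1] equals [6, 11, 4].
Recompute linear convolution of [3, 4] and [2, 1]: y[0] = 3×2 = 6; y[1] = 3×1 + 4×2 = 11; y[2] = 4×1 = 4 → [6, 11, 4]. Given [6, 11, 4] matches, so answer: Yes

Yes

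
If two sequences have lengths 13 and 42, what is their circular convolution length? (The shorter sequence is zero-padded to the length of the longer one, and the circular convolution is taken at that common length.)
Circular convolution (zero-padding the shorter input) has length max(m, n) = max(13, 42) = 42

42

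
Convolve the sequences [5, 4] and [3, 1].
y[0] = 5×3 = 15; y[1] = 5×1 + 4×3 = 17; y[2] = 4×1 = 4

[15, 17, 4]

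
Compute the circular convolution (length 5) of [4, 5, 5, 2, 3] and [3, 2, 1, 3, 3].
Use y[k] = Σ_j f[j]·g[(k-j) mod 5]. y[0] = 4×3 + 5×3 + 5×3 + 2×1 + 3×2 = 50; y[1] = 4×2 + 5×3 + 5×3 + 2×3 + 3×1 = 47; y[2] = 4×1 + 5×2 + 5×3 + 2×3 + 3×3 = 44; y[3] = 4×3 + 5×1 + 5×2 + 2×3 + 3×3 = 42; y[4] = 4×3 + 5×3 + 5×1 + 2×2 + 3×3 = 45. Result: [50, 47, 44, 42, 45]

[50, 47, 44, 42, 45]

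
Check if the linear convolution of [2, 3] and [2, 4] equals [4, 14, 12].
Recompute linear convolution of [2, 3] and [2, 4]: y[0] = 2×2 = 4; y[1] = 2×4 + 3×2 = 14; y[2] = 3×4 = 12 → [4, 14, 12]. Given [4, 14, 12] matches, so answer: Yes

Yes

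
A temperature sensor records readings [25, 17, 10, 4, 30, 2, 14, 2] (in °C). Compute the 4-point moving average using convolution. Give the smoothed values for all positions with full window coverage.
4-point moving average kernel = [1, 1, 1, 1]. Apply in 'valid' mode (full window coverage): avg[0] = (25 + 17 + 10 + 4) / 4 = 14.0; avg[1] = (17 + 10 + 4 + 30) / 4 = 15.25; avg[2] = (10 + 4 + 30 + 2) / 4 = 11.5; avg[3] = (4 + 30 + 2 + 14) / 4 = 12.5; avg[4] = (30 + 2 + 14 + 2) / 4 = 12.0. Smoothed values: [14.0, 15.25, 11.5, 12.5, 12.0]

[14.0, 15.25, 11.5, 12.5, 12.0]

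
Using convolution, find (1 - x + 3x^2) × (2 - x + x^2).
Ascending coefficients: a = [1, -1, 3], b = [2, -1, 1]. c[0] = 1×2 = 2; c[1] = 1×-1 + -1×2 = -3; c[2] = 1×1 + -1×-1 + 3×2 = 8; c[3] = -1×1 + 3×-1 = -4; c[4] = 3×1 = 3. Result coefficients: [2, -3, 8, -4, 3] → 2 - 3x + 8x^2 - 4x^3 + 3x^4

2 - 3x + 8x^2 - 4x^3 + 3x^4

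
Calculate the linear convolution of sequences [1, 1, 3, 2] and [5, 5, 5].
y[0] = 1×5 = 5; y[1] = 1×5 + 1×5 = 10; y[2] = 1×5 + 1×5 + 3×5 = 25; y[3] = 1×5 + 3×5 + 2×5 = 30; y[4] = 3×5 + 2×5 = 25; y[5] = 2×5 = 10

[5, 10, 25, 30, 25, 10]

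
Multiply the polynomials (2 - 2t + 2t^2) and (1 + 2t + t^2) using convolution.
Ascending coefficients: a = [2, -2, 2], b = [1, 2, 1]. c[0] = 2×1 = 2; c[1] = 2×2 + -2×1 = 2; c[2] = 2×1 + -2×2 + 2×1 = 0; c[3] = -2×1 + 2×2 = 2; c[4] = 2×1 = 2. Result coefficients: [2, 2, 0, 2, 2] → 2 + 2t + 2t^3 + 2t^4

2 + 2t + 2t^3 + 2t^4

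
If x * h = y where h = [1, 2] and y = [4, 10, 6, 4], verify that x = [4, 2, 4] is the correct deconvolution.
Forward-compute [4, 2, 4] * [1, 2]: y[0] = 4×1 = 4; y[1] = 4×2 + 2×1 = 10; y[2] = 2×2 + 4×1 = 8; y[3] = 4×2 = 8 → [4, 10, 8, 8]. Does not match given y = [4, 10, 6, 4].

Not verified. [4, 2, 4] * [1, 2] = [4, 10, 8, 8], which differs from [4, 10, 6, 4] at index 2.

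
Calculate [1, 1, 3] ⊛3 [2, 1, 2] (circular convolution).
Use y[k] = Σ_j u[j]·v[(k-j) mod 3]. y[0] = 1×2 + 1×2 + 3×1 = 7; y[1] = 1×1 + 1×2 + 3×2 = 9; y[2] = 1×2 + 1×1 + 3×2 = 9. Result: [7, 9, 9]

[7, 9, 9]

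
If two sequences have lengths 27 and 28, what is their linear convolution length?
Linear/full convolution length: m + n - 1 = 27 + 28 - 1 = 54

54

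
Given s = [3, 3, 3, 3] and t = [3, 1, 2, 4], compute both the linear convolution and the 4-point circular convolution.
Linear: y_lin[0] = 3×3 = 9; y_lin[1] = 3×1 + 3×3 = 12; y_lin[2] = 3×2 + 3×1 + 3×3 = 18; y_lin[3] = 3×4 + 3×2 + 3×1 + 3×3 = 30; y_lin[4] = 3×4 + 3×2 + 3×1 = 21; y_lin[5] = 3×4 + 3×2 = 18; y_lin[6] = 3×4 = 12 → [9, 12, 18, 30, 21, 18, 12]. Circular (length 4): y[0] = 3×3 + 3×4 + 3×2 + 3×1 = 30; y[1] = 3×1 + 3×3 + 3×4 + 3×2 = 30; y[2] = 3×2 + 3×1 + 3×3 + 3×4 = 30; y[3] = 3×4 + 3×2 + 3×1 + 3×3 = 30 → [30, 30, 30, 30]

Linear: [9, 12, 18, 30, 21, 18, 12], Circular: [30, 30, 30, 30]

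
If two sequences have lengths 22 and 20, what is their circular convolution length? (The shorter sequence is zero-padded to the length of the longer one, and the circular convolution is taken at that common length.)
Circular convolution (zero-padding the shorter input) has length max(m, n) = max(22, 20) = 22

22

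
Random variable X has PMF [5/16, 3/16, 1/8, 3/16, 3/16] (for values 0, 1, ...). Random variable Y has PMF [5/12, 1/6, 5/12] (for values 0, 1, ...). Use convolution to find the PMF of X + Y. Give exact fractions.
P(X+Y=k) = Σ_i P(X=i)·P(Y=k-i) — a convolution of [5/16, 3/16, 1/8, 3/16, 3/16] and [5/12, 1/6, 5/12]. P(X+Y=0) = (5/16)×(5/12) = 25/192; P(X+Y=1) = (5/16)×(1/6) + (3/16)×(5/12) = 5/96 + 5/64 = 25/192; P(X+Y=2) = (5/16)×(5/12) + (3/16)×(1/6) + (1/8)×(5/12) = 25/192 + 1/32 + 5/96 = 41/192; P(X+Y=3) = (3/16)×(5/12) + (1/8)×(1/6) + (3/16)×(5/12) = 5/64 + 1/48 + 5/64 = 17/96; P(X+Y=4) = (1/8)×(5/12) + (3/16)×(1/6) + (3/16)×(5/12) = 5/96 + 1/32 + 5/64 = 31/192; P(X+Y=5) = (3/16)×(5/12) + (3/16)×(1/6) = 5/64 + 1/32 = 7/64; P(X+Y=6) = (3/16)×(5/12) = 5/64. PMF: [25/192, 25/192, 41/192, 17/96, 31/192, 7/64, 5/64] (sums to 1 ✓)

[25/192, 25/192, 41/192, 17/96, 31/192, 7/64, 5/64]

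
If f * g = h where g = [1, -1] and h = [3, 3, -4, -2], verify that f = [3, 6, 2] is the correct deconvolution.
Forward-compute [3, 6, 2] * [1, -1]: h[0] = 3×1 = 3; h[1] = 3×-1 + 6×1 = 3; h[2] = 6×-1 + 2×1 = -4; h[3] = 2×-1 = -2 → [3, 3, -4, -2]. Matches given h = [3, 3, -4, -2], so verified.

Verified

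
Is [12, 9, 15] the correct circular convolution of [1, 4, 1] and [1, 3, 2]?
Recompute circular convolution of [1, 4, 1] and [1, 3, 2]: y[0] = 1×1 + 4×2 + 1×3 = 12; y[1] = 1×3 + 4×1 + 1×2 = 9; y[2] = 1×2 + 4×3 + 1×1 = 15 → [12, 9, 15]. Given [12, 9, 15] matches, so answer: Yes

Yes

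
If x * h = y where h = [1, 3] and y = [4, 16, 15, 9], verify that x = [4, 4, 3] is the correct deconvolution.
Forward-compute [4, 4, 3] * [1, 3]: y[0] = 4×1 = 4; y[1] = 4×3 + 4×1 = 16; y[2] = 4×3 + 3×1 = 15; y[3] = 3×3 = 9 → [4, 16, 15, 9]. Matches given y = [4, 16, 15, 9], so verified.

Verified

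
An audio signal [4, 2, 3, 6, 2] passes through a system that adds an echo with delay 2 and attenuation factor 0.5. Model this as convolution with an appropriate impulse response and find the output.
Direct-path + delayed-attenuated-path model → impulse response h = [1, 0, 0.5] (1 at lag 0, 0.5 at lag 2). Output y[n] = x[n] + 0.5·x[n - 2] (with x[n] = 0 outside 0..4): y[0] = 4 + 0.5×0 = 4; y[1] = 2 + 0.5×0 = 2; y[2] = 3 + 0.5×4 = 5.0; y[3] = 6 + 0.5×2 = 7.0; y[4] = 2 + 0.5×3 = 3.5; y[5] = 0 + 0.5×6 = 3.0; y[6] = 0 + 0.5×2 = 1.0. So y = [4, 2, 5.0, 7.0, 3.5, 3.0, 1.0]

[4, 2, 5.0, 7.0, 3.5, 3.0, 1.0]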